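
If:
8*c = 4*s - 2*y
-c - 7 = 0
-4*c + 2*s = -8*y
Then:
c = -7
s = -14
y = 0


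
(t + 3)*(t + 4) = t^2 + 7*t + 12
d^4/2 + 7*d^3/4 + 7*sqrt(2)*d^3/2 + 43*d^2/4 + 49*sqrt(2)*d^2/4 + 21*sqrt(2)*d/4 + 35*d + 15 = (d/2 + sqrt(2))*(d + 1/2)*(d + 3)*(d + 5*sqrt(2))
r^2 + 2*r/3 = r*(r + 2/3)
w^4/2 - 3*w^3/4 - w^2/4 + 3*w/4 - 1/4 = (w/2 + 1/2)*(w - 1)^2*(w - 1/2)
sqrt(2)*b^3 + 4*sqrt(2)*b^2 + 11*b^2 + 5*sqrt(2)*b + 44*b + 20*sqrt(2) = (b + 4)*(b + 5*sqrt(2))*(sqrt(2)*b + 1)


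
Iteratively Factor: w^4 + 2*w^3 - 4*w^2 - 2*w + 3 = (w - 1)*(w^3 + 3*w^2 - w - 3) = (w - 1)*(w + 1)*(w^2 + 2*w - 3) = (w - 1)^2*(w + 1)*(w + 3)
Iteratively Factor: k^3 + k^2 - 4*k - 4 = (k + 1)*(k^2 - 4) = (k - 2)*(k + 1)*(k + 2)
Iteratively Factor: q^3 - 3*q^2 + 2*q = (q - 1)*(q^2 - 2*q) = q*(q - 1)*(q - 2)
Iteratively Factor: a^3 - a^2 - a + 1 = (a - 1)*(a^2 - 1) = (a - 1)*(a + 1)*(a - 1)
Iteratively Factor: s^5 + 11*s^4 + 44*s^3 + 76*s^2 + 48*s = (s)*(s^4 + 11*s^3 + 44*s^2 + 76*s + 48) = s*(s + 2)*(s^3 + 9*s^2 + 26*s + 24) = s*(s + 2)*(s + 3)*(s^2 + 6*s + 8) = s*(s + 2)*(s + 3)*(s + 4)*(s + 2)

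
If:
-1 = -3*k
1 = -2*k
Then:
No Solution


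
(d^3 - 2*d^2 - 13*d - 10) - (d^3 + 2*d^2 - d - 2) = -4*d^2 - 12*d - 8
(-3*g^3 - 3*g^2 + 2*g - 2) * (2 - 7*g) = 21*g^4 + 15*g^3 - 20*g^2 + 18*g - 4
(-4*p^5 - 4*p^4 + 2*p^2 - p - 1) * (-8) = 32*p^5 + 32*p^4 - 16*p^2 + 8*p + 8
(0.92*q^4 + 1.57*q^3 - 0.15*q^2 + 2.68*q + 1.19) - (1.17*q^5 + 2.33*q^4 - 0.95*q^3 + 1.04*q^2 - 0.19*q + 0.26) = -1.17*q^5 - 1.41*q^4 + 2.52*q^3 - 1.19*q^2 + 2.87*q + 0.93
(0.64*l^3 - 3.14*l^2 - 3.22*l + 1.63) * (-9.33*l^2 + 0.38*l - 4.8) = -5.9712*l^5 + 29.5394*l^4 + 25.7774*l^3 - 1.3595*l^2 + 16.0754*l - 7.824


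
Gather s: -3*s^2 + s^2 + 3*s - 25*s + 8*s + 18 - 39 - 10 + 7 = -2*s^2 - 14*s - 24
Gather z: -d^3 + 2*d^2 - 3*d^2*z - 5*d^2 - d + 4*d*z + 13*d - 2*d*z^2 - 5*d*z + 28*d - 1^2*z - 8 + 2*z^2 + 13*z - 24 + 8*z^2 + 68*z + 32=-d^3 - 3*d^2 + 40*d + z^2*(10 - 2*d) + z*(-3*d^2 - d + 80)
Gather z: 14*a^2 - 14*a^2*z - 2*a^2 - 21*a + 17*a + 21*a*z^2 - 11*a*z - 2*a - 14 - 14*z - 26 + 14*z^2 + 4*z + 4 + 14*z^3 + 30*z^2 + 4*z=12*a^2 - 6*a + 14*z^3 + z^2*(21*a + 44) + z*(-14*a^2 - 11*a - 6) - 36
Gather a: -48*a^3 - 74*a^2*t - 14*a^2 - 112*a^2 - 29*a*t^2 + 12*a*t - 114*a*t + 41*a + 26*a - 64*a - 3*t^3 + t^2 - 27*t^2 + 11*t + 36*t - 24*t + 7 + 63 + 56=-48*a^3 + a^2*(-74*t - 126) + a*(-29*t^2 - 102*t + 3) - 3*t^3 - 26*t^2 + 23*t + 126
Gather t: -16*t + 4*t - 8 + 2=-12*t - 6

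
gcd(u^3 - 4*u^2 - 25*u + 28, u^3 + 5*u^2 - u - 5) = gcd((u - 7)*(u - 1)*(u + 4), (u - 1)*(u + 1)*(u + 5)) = u - 1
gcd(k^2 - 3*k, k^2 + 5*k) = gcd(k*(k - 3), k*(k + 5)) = k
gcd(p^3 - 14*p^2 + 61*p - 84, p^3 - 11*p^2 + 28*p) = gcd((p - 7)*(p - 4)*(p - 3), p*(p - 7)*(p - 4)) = p^2 - 11*p + 28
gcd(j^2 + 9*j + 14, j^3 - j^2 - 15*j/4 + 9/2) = j + 2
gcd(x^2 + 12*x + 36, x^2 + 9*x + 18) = x + 6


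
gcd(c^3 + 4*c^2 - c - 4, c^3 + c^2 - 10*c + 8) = c^2 + 3*c - 4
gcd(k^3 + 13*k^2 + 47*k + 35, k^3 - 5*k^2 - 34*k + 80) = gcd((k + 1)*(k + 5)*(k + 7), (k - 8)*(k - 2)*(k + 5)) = k + 5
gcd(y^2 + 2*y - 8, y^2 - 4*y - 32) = y + 4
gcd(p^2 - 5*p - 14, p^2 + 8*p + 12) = p + 2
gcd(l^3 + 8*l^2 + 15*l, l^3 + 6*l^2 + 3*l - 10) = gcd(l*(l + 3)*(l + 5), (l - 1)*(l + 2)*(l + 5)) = l + 5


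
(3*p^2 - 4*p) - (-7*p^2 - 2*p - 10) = 10*p^2 - 2*p + 10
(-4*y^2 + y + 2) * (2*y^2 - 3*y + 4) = -8*y^4 + 14*y^3 - 15*y^2 - 2*y + 8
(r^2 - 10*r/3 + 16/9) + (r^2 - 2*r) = 2*r^2 - 16*r/3 + 16/9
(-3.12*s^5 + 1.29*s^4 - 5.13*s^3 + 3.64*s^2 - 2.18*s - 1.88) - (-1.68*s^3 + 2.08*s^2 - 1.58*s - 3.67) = -3.12*s^5 + 1.29*s^4 - 3.45*s^3 + 1.56*s^2 - 0.6*s + 1.79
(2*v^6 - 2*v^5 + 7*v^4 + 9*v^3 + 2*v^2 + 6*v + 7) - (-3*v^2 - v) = 2*v^6 - 2*v^5 + 7*v^4 + 9*v^3 + 5*v^2 + 7*v + 7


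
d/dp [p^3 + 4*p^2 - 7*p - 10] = 3*p^2 + 8*p - 7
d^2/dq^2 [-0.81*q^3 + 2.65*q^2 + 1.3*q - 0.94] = 5.3 - 4.86*q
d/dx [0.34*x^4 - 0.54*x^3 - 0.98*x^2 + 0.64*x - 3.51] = 1.36*x^3 - 1.62*x^2 - 1.96*x + 0.64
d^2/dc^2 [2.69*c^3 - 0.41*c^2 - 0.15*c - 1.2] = 16.14*c - 0.82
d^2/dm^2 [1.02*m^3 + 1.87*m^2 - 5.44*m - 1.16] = 6.12*m + 3.74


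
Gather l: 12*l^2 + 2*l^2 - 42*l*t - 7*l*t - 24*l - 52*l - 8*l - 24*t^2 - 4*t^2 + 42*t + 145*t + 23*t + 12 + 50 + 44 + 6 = 14*l^2 + l*(-49*t - 84) - 28*t^2 + 210*t + 112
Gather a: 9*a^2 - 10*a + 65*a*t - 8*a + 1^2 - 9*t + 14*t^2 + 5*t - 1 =9*a^2 + a*(65*t - 18) + 14*t^2 - 4*t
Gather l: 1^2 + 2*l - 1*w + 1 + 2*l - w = 4*l - 2*w + 2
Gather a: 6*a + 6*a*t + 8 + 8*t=a*(6*t + 6) + 8*t + 8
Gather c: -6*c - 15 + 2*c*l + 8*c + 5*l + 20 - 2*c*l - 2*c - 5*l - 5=0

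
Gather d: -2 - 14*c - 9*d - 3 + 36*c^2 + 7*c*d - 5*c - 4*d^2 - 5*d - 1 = 36*c^2 - 19*c - 4*d^2 + d*(7*c - 14) - 6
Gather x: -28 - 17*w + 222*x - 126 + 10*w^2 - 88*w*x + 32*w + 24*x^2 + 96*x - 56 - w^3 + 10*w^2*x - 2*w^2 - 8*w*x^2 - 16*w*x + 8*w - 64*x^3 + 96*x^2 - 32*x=-w^3 + 8*w^2 + 23*w - 64*x^3 + x^2*(120 - 8*w) + x*(10*w^2 - 104*w + 286) - 210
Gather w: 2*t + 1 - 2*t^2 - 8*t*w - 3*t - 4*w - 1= -2*t^2 - t + w*(-8*t - 4)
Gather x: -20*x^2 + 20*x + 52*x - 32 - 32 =-20*x^2 + 72*x - 64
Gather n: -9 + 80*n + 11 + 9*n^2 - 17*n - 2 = 9*n^2 + 63*n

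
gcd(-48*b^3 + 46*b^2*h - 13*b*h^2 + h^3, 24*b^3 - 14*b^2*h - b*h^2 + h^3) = 6*b^2 - 5*b*h + h^2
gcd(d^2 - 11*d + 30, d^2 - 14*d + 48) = d - 6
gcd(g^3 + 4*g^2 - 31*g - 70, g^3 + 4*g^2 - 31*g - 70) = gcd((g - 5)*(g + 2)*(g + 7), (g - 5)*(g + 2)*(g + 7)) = g^3 + 4*g^2 - 31*g - 70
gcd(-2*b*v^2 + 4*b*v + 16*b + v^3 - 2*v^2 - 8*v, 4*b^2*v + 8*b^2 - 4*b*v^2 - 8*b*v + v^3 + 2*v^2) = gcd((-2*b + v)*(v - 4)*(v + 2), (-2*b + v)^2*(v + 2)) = -2*b*v - 4*b + v^2 + 2*v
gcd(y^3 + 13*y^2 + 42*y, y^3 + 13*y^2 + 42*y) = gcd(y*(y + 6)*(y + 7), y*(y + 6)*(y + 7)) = y^3 + 13*y^2 + 42*y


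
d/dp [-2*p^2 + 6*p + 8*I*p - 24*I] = -4*p + 6 + 8*I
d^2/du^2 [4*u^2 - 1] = 8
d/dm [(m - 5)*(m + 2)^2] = (m + 2)*(3*m - 8)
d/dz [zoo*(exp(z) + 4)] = zoo*exp(z)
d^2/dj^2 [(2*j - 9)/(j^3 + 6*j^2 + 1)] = 6*(3*j^2*(j + 4)^2*(2*j - 9) - (2*j^2 + 8*j + (j + 2)*(2*j - 9))*(j^3 + 6*j^2 + 1))/(j^3 + 6*j^2 + 1)^3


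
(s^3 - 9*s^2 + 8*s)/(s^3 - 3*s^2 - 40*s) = (s - 1)/(s + 5)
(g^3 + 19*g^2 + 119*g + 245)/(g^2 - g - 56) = (g^2 + 12*g + 35)/(g - 8)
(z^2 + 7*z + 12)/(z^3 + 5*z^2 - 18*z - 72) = (z + 4)/(z^2 + 2*z - 24)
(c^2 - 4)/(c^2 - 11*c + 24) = (c^2 - 4)/(c^2 - 11*c + 24)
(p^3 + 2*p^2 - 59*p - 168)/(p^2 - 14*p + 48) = (p^2 + 10*p + 21)/(p - 6)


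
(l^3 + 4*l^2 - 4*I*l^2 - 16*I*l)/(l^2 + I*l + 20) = l*(l + 4)/(l + 5*I)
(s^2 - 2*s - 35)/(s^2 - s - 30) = (s - 7)/(s - 6)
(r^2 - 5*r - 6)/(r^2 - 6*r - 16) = (-r^2 + 5*r + 6)/(-r^2 + 6*r + 16)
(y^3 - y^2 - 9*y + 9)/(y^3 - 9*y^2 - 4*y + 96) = (y^2 - 4*y + 3)/(y^2 - 12*y + 32)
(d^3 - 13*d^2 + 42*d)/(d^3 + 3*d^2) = (d^2 - 13*d + 42)/(d*(d + 3))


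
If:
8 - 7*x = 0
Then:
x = 8/7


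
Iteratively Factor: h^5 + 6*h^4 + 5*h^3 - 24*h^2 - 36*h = (h + 2)*(h^4 + 4*h^3 - 3*h^2 - 18*h) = (h + 2)*(h + 3)*(h^3 + h^2 - 6*h) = (h + 2)*(h + 3)^2*(h^2 - 2*h) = (h - 2)*(h + 2)*(h + 3)^2*(h)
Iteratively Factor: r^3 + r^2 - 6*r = (r - 2)*(r^2 + 3*r) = r*(r - 2)*(r + 3)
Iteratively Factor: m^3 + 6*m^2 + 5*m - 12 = (m - 1)*(m^2 + 7*m + 12) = (m - 1)*(m + 3)*(m + 4)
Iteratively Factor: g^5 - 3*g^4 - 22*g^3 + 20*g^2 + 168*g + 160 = (g - 5)*(g^4 + 2*g^3 - 12*g^2 - 40*g - 32) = (g - 5)*(g + 2)*(g^3 - 12*g - 16) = (g - 5)*(g - 4)*(g + 2)*(g^2 + 4*g + 4) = (g - 5)*(g - 4)*(g + 2)^2*(g + 2)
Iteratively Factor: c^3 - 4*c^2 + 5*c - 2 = (c - 1)*(c^2 - 3*c + 2) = (c - 2)*(c - 1)*(c - 1)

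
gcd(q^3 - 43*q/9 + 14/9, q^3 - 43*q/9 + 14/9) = q^3 - 43*q/9 + 14/9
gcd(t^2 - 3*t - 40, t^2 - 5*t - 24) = t - 8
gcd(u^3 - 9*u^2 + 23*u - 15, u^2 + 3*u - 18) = u - 3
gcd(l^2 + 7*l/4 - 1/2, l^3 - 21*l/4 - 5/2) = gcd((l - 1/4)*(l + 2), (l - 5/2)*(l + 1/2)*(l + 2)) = l + 2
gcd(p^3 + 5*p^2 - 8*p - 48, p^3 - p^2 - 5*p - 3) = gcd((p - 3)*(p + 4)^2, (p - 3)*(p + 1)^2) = p - 3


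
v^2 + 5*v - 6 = (v - 1)*(v + 6)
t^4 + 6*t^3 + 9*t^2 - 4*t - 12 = (t - 1)*(t + 2)^2*(t + 3)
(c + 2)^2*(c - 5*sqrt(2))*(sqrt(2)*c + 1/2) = sqrt(2)*c^4 - 19*c^3/2 + 4*sqrt(2)*c^3 - 38*c^2 + 3*sqrt(2)*c^2/2 - 38*c - 10*sqrt(2)*c - 10*sqrt(2)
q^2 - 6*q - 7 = (q - 7)*(q + 1)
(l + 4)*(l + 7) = l^2 + 11*l + 28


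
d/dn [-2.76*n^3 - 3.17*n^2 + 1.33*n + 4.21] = -8.28*n^2 - 6.34*n + 1.33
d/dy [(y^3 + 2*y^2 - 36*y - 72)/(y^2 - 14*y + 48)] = (y^2 - 16*y - 76)/(y^2 - 16*y + 64)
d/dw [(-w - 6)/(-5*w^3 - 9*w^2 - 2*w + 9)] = (5*w^3 + 9*w^2 + 2*w - (w + 6)*(15*w^2 + 18*w + 2) - 9)/(5*w^3 + 9*w^2 + 2*w - 9)^2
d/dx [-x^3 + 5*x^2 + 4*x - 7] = -3*x^2 + 10*x + 4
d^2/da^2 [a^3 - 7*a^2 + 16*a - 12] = 6*a - 14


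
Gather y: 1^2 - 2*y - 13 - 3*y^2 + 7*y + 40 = -3*y^2 + 5*y + 28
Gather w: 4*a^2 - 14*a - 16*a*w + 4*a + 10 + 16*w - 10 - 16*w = 4*a^2 - 16*a*w - 10*a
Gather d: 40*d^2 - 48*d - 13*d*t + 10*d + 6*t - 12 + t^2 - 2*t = 40*d^2 + d*(-13*t - 38) + t^2 + 4*t - 12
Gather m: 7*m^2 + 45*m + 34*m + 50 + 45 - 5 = 7*m^2 + 79*m + 90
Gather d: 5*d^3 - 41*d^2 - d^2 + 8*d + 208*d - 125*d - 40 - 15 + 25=5*d^3 - 42*d^2 + 91*d - 30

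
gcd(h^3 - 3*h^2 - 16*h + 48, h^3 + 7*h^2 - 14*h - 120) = h - 4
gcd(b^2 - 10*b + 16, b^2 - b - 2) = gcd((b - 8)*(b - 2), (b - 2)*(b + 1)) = b - 2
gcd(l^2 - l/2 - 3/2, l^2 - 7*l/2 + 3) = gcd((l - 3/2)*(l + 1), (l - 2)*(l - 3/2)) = l - 3/2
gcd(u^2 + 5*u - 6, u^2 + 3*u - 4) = u - 1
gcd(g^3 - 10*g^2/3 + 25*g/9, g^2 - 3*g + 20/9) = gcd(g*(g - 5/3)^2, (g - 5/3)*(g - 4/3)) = g - 5/3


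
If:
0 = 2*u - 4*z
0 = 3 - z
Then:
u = 6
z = 3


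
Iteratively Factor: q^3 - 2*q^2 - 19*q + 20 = (q - 1)*(q^2 - q - 20) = (q - 5)*(q - 1)*(q + 4)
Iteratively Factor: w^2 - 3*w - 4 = (w + 1)*(w - 4)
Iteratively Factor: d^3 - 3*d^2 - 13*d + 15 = (d + 3)*(d^2 - 6*d + 5) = (d - 5)*(d + 3)*(d - 1)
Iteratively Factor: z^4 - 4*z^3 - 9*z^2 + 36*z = (z)*(z^3 - 4*z^2 - 9*z + 36) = z*(z - 3)*(z^2 - z - 12) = z*(z - 3)*(z + 3)*(z - 4)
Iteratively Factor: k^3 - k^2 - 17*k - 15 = (k - 5)*(k^2 + 4*k + 3) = (k - 5)*(k + 3)*(k + 1)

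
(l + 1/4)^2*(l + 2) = l^3 + 5*l^2/2 + 17*l/16 + 1/8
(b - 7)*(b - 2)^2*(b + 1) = b^4 - 10*b^3 + 21*b^2 + 4*b - 28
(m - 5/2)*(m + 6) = m^2 + 7*m/2 - 15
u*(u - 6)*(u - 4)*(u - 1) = u^4 - 11*u^3 + 34*u^2 - 24*u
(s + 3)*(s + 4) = s^2 + 7*s + 12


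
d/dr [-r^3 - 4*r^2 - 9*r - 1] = -3*r^2 - 8*r - 9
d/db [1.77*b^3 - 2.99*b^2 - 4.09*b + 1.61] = 5.31*b^2 - 5.98*b - 4.09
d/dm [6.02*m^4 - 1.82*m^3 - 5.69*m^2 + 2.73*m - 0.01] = 24.08*m^3 - 5.46*m^2 - 11.38*m + 2.73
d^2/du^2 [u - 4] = 0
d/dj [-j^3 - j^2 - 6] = j*(-3*j - 2)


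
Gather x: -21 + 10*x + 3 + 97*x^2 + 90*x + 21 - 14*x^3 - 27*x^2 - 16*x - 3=-14*x^3 + 70*x^2 + 84*x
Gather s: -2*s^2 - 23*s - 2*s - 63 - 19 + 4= -2*s^2 - 25*s - 78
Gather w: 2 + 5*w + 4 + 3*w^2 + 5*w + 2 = 3*w^2 + 10*w + 8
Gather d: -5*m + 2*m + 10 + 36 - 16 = 30 - 3*m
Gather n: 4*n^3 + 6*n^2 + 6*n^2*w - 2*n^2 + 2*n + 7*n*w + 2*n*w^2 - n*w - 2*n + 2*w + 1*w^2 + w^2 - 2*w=4*n^3 + n^2*(6*w + 4) + n*(2*w^2 + 6*w) + 2*w^2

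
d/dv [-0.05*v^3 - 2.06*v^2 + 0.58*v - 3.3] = -0.15*v^2 - 4.12*v + 0.58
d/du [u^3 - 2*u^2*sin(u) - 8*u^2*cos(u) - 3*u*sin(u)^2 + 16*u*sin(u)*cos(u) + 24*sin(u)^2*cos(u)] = 8*u^2*sin(u) - 2*u^2*cos(u) + 3*u^2 - 4*u*sin(u) - 3*u*sin(2*u) - 16*u*cos(u) + 16*u*cos(2*u) - 6*sin(u) + 8*sin(2*u) + 18*sin(3*u) + 3*cos(2*u)/2 - 3/2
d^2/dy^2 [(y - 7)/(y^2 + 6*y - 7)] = 2*((1 - 3*y)*(y^2 + 6*y - 7) + 4*(y - 7)*(y + 3)^2)/(y^2 + 6*y - 7)^3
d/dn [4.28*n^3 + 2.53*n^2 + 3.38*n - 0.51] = 12.84*n^2 + 5.06*n + 3.38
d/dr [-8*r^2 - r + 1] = -16*r - 1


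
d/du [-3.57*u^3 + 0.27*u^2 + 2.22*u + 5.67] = -10.71*u^2 + 0.54*u + 2.22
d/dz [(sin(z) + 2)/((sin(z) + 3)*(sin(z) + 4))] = (-4*sin(z) + cos(z)^2 - 3)*cos(z)/((sin(z) + 3)^2*(sin(z) + 4)^2)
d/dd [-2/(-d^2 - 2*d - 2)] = 4*(-d - 1)/(d^2 + 2*d + 2)^2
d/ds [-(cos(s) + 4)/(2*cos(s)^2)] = -(cos(s) + 8)*sin(s)/(2*cos(s)^3)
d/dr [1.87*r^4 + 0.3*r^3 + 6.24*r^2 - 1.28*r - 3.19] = 7.48*r^3 + 0.9*r^2 + 12.48*r - 1.28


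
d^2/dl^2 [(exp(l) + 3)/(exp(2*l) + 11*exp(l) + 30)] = (exp(4*l) + exp(3*l) - 81*exp(2*l) - 327*exp(l) - 90)*exp(l)/(exp(6*l) + 33*exp(5*l) + 453*exp(4*l) + 3311*exp(3*l) + 13590*exp(2*l) + 29700*exp(l) + 27000)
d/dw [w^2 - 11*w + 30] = 2*w - 11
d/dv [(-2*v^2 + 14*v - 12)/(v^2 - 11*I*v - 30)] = (v^2*(-14 + 22*I) + 144*v - 420 - 132*I)/(v^4 - 22*I*v^3 - 181*v^2 + 660*I*v + 900)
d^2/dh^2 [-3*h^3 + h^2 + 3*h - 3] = 2 - 18*h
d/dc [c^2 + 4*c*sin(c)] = 4*c*cos(c) + 2*c + 4*sin(c)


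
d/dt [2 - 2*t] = -2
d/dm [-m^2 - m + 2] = -2*m - 1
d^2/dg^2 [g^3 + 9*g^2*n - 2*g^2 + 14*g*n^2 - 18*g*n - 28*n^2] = 6*g + 18*n - 4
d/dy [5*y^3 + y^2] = y*(15*y + 2)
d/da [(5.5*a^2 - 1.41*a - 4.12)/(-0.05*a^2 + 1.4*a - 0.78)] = (7.6295*a^2 - 8.992*a + 6.8678)/(0.0025*a^4 - 0.14*a^3 + 2.038*a^2 - 2.184*a + 0.6084)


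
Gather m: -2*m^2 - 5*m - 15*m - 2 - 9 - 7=-2*m^2 - 20*m - 18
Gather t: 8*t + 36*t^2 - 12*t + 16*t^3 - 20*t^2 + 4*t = 16*t^3 + 16*t^2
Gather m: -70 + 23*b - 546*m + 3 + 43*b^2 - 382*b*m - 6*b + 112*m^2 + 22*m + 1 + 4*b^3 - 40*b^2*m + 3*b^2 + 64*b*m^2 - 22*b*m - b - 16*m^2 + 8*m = 4*b^3 + 46*b^2 + 16*b + m^2*(64*b + 96) + m*(-40*b^2 - 404*b - 516) - 66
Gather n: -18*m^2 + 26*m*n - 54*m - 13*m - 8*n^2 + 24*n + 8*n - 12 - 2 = -18*m^2 - 67*m - 8*n^2 + n*(26*m + 32) - 14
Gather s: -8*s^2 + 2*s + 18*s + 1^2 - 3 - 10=-8*s^2 + 20*s - 12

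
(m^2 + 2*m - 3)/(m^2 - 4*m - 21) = (m - 1)/(m - 7)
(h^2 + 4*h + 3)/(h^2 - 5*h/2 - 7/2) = 2*(h + 3)/(2*h - 7)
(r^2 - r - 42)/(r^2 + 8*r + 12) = (r - 7)/(r + 2)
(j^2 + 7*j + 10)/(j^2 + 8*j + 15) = (j + 2)/(j + 3)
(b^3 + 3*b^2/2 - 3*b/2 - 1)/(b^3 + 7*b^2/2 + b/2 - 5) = (2*b + 1)/(2*b + 5)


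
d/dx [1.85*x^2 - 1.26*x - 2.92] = 3.7*x - 1.26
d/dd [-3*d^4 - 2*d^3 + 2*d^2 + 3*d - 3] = -12*d^3 - 6*d^2 + 4*d + 3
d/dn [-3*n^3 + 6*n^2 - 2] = 3*n*(4 - 3*n)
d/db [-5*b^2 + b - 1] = 1 - 10*b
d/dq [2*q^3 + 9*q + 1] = 6*q^2 + 9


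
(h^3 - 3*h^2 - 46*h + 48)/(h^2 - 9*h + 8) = h + 6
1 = 1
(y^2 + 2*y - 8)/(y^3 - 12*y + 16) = 1/(y - 2)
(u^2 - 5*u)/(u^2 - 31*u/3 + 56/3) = 3*u*(u - 5)/(3*u^2 - 31*u + 56)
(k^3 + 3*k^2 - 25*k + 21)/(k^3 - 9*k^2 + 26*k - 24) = (k^2 + 6*k - 7)/(k^2 - 6*k + 8)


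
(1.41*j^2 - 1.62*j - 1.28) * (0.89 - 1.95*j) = -2.7495*j^3 + 4.4139*j^2 + 1.0542*j - 1.1392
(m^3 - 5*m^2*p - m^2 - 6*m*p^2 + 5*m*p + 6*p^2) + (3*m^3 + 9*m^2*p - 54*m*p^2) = 4*m^3 + 4*m^2*p - m^2 - 60*m*p^2 + 5*m*p + 6*p^2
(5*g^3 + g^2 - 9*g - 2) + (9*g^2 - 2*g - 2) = 5*g^3 + 10*g^2 - 11*g - 4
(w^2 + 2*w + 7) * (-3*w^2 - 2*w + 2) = -3*w^4 - 8*w^3 - 23*w^2 - 10*w + 14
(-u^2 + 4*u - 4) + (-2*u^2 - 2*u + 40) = -3*u^2 + 2*u + 36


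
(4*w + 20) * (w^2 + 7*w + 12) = 4*w^3 + 48*w^2 + 188*w + 240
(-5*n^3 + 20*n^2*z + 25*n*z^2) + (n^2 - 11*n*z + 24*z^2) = -5*n^3 + 20*n^2*z + n^2 + 25*n*z^2 - 11*n*z + 24*z^2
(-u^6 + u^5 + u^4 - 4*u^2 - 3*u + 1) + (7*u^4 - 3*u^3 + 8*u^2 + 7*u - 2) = -u^6 + u^5 + 8*u^4 - 3*u^3 + 4*u^2 + 4*u - 1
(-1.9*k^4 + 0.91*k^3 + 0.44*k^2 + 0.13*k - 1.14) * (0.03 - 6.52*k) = 12.388*k^5 - 5.9902*k^4 - 2.8415*k^3 - 0.8344*k^2 + 7.4367*k - 0.0342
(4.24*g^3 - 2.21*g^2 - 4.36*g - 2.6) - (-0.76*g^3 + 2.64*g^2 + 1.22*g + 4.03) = 5.0*g^3 - 4.85*g^2 - 5.58*g - 6.63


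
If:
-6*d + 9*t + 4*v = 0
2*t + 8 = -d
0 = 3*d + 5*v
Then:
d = -120/43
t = -112/43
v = 72/43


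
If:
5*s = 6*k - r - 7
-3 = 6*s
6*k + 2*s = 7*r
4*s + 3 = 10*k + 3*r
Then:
No Solution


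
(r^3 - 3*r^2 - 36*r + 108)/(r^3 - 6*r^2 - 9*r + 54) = (r + 6)/(r + 3)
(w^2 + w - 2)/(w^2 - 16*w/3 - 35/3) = 3*(-w^2 - w + 2)/(-3*w^2 + 16*w + 35)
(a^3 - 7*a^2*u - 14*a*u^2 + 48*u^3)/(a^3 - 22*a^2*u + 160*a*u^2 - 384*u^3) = (a^2 + a*u - 6*u^2)/(a^2 - 14*a*u + 48*u^2)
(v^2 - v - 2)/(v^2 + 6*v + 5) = (v - 2)/(v + 5)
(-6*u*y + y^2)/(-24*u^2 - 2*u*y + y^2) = y/(4*u + y)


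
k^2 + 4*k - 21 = (k - 3)*(k + 7)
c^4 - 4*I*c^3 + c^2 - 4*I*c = c*(c - 4*I)*(c - I)*(c + I)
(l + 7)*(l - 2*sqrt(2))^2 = l^3 - 4*sqrt(2)*l^2 + 7*l^2 - 28*sqrt(2)*l + 8*l + 56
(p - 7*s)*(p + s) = p^2 - 6*p*s - 7*s^2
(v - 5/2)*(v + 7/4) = v^2 - 3*v/4 - 35/8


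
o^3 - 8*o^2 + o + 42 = (o - 7)*(o - 3)*(o + 2)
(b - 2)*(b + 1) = b^2 - b - 2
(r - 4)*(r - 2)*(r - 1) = r^3 - 7*r^2 + 14*r - 8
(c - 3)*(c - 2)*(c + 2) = c^3 - 3*c^2 - 4*c + 12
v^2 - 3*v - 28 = (v - 7)*(v + 4)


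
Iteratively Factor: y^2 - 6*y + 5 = (y - 5)*(y - 1)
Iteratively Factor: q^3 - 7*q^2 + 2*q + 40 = (q + 2)*(q^2 - 9*q + 20) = (q - 5)*(q + 2)*(q - 4)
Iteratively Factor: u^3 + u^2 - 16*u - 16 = (u - 4)*(u^2 + 5*u + 4) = (u - 4)*(u + 4)*(u + 1)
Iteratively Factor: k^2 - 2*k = (k - 2)*(k)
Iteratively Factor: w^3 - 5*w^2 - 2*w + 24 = (w - 3)*(w^2 - 2*w - 8) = (w - 4)*(w - 3)*(w + 2)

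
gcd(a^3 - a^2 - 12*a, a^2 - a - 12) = a^2 - a - 12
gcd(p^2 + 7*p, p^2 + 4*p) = p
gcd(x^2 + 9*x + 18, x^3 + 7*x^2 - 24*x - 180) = x + 6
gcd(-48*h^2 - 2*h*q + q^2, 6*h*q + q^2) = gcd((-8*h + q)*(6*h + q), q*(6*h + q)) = 6*h + q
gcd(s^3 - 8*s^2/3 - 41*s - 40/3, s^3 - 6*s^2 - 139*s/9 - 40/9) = s^2 - 23*s/3 - 8/3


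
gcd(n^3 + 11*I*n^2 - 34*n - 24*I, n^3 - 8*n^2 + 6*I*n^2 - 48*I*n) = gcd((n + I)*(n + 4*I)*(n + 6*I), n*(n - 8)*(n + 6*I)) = n + 6*I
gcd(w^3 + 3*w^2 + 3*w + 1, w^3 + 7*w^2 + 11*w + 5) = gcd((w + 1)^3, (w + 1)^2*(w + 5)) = w^2 + 2*w + 1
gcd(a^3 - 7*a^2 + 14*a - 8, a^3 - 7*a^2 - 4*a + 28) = a - 2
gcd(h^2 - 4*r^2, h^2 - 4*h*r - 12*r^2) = h + 2*r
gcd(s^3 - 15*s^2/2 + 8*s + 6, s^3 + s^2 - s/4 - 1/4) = s + 1/2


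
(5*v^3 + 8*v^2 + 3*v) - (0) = 5*v^3 + 8*v^2 + 3*v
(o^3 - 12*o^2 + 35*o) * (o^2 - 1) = o^5 - 12*o^4 + 34*o^3 + 12*o^2 - 35*o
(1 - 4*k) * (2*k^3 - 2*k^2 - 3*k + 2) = -8*k^4 + 10*k^3 + 10*k^2 - 11*k + 2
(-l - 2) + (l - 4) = -6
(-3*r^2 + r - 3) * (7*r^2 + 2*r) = -21*r^4 + r^3 - 19*r^2 - 6*r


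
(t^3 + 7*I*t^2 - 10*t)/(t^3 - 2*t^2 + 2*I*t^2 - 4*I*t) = (t + 5*I)/(t - 2)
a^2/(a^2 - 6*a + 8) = a^2/(a^2 - 6*a + 8)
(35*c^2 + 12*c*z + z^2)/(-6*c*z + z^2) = (35*c^2 + 12*c*z + z^2)/(z*(-6*c + z))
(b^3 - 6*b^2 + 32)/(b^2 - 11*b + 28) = (b^2 - 2*b - 8)/(b - 7)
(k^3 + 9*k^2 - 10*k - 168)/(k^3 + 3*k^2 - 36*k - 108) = (k^2 + 3*k - 28)/(k^2 - 3*k - 18)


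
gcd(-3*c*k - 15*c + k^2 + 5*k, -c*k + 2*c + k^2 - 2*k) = 1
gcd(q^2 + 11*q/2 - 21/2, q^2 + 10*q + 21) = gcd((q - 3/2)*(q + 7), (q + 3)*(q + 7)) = q + 7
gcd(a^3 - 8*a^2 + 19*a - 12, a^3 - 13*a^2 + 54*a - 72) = a^2 - 7*a + 12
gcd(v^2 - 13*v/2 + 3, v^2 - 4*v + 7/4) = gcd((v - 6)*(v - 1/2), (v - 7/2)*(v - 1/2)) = v - 1/2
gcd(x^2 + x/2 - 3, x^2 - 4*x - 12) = x + 2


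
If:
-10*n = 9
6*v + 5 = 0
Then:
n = -9/10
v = -5/6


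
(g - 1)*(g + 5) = g^2 + 4*g - 5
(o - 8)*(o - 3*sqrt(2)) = o^2 - 8*o - 3*sqrt(2)*o + 24*sqrt(2)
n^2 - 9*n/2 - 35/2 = (n - 7)*(n + 5/2)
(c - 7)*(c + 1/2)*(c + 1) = c^3 - 11*c^2/2 - 10*c - 7/2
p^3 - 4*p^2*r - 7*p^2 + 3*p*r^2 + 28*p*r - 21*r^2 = (p - 7)*(p - 3*r)*(p - r)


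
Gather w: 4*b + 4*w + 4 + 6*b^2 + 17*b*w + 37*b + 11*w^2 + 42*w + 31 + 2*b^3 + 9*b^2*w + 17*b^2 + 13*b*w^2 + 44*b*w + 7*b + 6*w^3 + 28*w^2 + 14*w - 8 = 2*b^3 + 23*b^2 + 48*b + 6*w^3 + w^2*(13*b + 39) + w*(9*b^2 + 61*b + 60) + 27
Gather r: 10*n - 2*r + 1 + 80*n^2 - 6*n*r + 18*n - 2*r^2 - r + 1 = 80*n^2 + 28*n - 2*r^2 + r*(-6*n - 3) + 2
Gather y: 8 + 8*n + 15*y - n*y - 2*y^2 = 8*n - 2*y^2 + y*(15 - n) + 8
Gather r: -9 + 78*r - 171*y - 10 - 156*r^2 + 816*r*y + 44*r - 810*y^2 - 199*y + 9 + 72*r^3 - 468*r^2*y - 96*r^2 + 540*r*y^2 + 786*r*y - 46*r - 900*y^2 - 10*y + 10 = 72*r^3 + r^2*(-468*y - 252) + r*(540*y^2 + 1602*y + 76) - 1710*y^2 - 380*y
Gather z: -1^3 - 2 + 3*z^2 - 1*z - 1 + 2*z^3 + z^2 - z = 2*z^3 + 4*z^2 - 2*z - 4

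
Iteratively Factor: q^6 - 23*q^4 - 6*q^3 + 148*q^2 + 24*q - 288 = (q + 3)*(q^5 - 3*q^4 - 14*q^3 + 36*q^2 + 40*q - 96) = (q - 4)*(q + 3)*(q^4 + q^3 - 10*q^2 - 4*q + 24) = (q - 4)*(q - 2)*(q + 3)*(q^3 + 3*q^2 - 4*q - 12) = (q - 4)*(q - 2)*(q + 3)^2*(q^2 - 4) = (q - 4)*(q - 2)*(q + 2)*(q + 3)^2*(q - 2)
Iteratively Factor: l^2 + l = (l)*(l + 1)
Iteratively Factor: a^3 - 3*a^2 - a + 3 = (a - 1)*(a^2 - 2*a - 3) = (a - 1)*(a + 1)*(a - 3)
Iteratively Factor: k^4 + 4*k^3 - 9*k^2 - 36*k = (k)*(k^3 + 4*k^2 - 9*k - 36) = k*(k + 4)*(k^2 - 9) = k*(k + 3)*(k + 4)*(k - 3)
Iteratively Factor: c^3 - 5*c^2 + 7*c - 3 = (c - 3)*(c^2 - 2*c + 1) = (c - 3)*(c - 1)*(c - 1)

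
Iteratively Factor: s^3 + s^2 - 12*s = (s)*(s^2 + s - 12) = s*(s + 4)*(s - 3)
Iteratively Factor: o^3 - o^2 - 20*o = (o - 5)*(o^2 + 4*o) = o*(o - 5)*(o + 4)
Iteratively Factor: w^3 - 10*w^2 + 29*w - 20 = (w - 4)*(w^2 - 6*w + 5) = (w - 4)*(w - 1)*(w - 5)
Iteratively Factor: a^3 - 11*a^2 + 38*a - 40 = (a - 5)*(a^2 - 6*a + 8) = (a - 5)*(a - 4)*(a - 2)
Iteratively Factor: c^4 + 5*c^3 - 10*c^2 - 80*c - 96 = (c - 4)*(c^3 + 9*c^2 + 26*c + 24) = (c - 4)*(c + 4)*(c^2 + 5*c + 6) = (c - 4)*(c + 2)*(c + 4)*(c + 3)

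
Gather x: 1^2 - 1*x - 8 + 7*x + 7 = 6*x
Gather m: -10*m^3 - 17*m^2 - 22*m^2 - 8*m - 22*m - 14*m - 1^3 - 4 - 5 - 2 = -10*m^3 - 39*m^2 - 44*m - 12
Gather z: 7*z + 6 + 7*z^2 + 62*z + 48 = 7*z^2 + 69*z + 54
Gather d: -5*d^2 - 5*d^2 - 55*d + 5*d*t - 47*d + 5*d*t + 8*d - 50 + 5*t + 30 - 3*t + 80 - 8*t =-10*d^2 + d*(10*t - 94) - 6*t + 60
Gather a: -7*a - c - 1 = -7*a - c - 1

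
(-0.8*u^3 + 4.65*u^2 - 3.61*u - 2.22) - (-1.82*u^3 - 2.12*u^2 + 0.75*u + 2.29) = 1.02*u^3 + 6.77*u^2 - 4.36*u - 4.51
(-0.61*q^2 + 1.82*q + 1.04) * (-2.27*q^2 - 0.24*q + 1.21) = 1.3847*q^4 - 3.985*q^3 - 3.5357*q^2 + 1.9526*q + 1.2584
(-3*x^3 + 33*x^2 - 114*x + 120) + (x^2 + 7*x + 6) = -3*x^3 + 34*x^2 - 107*x + 126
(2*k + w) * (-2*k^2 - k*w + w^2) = -4*k^3 - 4*k^2*w + k*w^2 + w^3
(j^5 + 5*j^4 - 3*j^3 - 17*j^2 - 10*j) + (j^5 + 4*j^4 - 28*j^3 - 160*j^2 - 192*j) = 2*j^5 + 9*j^4 - 31*j^3 - 177*j^2 - 202*j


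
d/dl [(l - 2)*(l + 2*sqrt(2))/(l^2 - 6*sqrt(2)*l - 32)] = 2*(-(l - 2)*(l - 3*sqrt(2))*(l + 2*sqrt(2)) + (-l - sqrt(2) + 1)*(-l^2 + 6*sqrt(2)*l + 32))/(-l^2 + 6*sqrt(2)*l + 32)^2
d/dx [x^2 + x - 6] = 2*x + 1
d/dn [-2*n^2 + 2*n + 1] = 2 - 4*n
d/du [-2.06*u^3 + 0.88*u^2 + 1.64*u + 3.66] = -6.18*u^2 + 1.76*u + 1.64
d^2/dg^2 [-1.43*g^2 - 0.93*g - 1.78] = -2.86000000000000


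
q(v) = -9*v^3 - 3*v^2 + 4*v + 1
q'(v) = -27*v^2 - 6*v + 4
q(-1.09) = 4.73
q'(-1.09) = -21.54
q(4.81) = -1050.73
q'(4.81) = -649.53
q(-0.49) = -0.62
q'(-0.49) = 0.46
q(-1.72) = 31.04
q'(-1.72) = -65.56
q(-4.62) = 805.99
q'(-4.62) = -544.58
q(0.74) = -1.33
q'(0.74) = -15.23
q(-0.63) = -0.46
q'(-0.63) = -2.94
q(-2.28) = 82.96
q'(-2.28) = -122.68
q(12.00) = -15935.00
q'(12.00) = -3956.00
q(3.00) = -257.00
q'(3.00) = -257.00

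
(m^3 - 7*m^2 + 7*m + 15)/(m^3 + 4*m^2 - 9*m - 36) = (m^2 - 4*m - 5)/(m^2 + 7*m + 12)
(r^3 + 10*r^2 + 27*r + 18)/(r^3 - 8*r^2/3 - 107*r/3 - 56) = 3*(r^2 + 7*r + 6)/(3*r^2 - 17*r - 56)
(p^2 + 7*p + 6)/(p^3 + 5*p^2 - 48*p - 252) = (p + 1)/(p^2 - p - 42)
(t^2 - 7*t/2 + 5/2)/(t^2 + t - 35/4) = 2*(t - 1)/(2*t + 7)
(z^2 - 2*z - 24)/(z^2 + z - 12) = (z - 6)/(z - 3)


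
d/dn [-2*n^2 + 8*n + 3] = 8 - 4*n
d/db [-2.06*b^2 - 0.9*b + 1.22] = -4.12*b - 0.9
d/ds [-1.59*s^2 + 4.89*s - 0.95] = 4.89 - 3.18*s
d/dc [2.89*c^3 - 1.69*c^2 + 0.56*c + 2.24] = 8.67*c^2 - 3.38*c + 0.56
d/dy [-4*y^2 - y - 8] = -8*y - 1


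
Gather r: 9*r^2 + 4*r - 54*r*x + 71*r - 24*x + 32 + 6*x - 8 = 9*r^2 + r*(75 - 54*x) - 18*x + 24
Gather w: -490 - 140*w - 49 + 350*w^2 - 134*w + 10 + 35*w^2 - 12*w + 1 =385*w^2 - 286*w - 528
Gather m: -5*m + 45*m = 40*m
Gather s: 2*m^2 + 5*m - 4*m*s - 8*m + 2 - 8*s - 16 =2*m^2 - 3*m + s*(-4*m - 8) - 14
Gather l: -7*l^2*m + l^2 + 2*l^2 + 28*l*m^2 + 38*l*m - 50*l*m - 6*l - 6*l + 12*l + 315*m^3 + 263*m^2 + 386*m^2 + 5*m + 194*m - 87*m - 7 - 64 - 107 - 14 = l^2*(3 - 7*m) + l*(28*m^2 - 12*m) + 315*m^3 + 649*m^2 + 112*m - 192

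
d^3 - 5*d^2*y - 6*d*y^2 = d*(d - 6*y)*(d + y)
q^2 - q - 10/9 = (q - 5/3)*(q + 2/3)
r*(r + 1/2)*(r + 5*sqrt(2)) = r^3 + r^2/2 + 5*sqrt(2)*r^2 + 5*sqrt(2)*r/2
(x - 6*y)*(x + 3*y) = x^2 - 3*x*y - 18*y^2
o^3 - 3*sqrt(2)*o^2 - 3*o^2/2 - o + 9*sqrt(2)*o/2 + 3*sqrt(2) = (o - 2)*(o + 1/2)*(o - 3*sqrt(2))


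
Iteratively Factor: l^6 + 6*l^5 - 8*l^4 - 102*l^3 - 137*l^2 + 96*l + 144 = (l + 1)*(l^5 + 5*l^4 - 13*l^3 - 89*l^2 - 48*l + 144) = (l - 4)*(l + 1)*(l^4 + 9*l^3 + 23*l^2 + 3*l - 36) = (l - 4)*(l - 1)*(l + 1)*(l^3 + 10*l^2 + 33*l + 36) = (l - 4)*(l - 1)*(l + 1)*(l + 4)*(l^2 + 6*l + 9) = (l - 4)*(l - 1)*(l + 1)*(l + 3)*(l + 4)*(l + 3)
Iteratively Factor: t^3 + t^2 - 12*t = (t + 4)*(t^2 - 3*t) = (t - 3)*(t + 4)*(t)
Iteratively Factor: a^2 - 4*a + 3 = (a - 1)*(a - 3)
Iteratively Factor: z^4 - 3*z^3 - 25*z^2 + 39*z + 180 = (z - 5)*(z^3 + 2*z^2 - 15*z - 36) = (z - 5)*(z + 3)*(z^2 - z - 12) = (z - 5)*(z + 3)^2*(z - 4)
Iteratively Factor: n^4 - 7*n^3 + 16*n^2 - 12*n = (n - 2)*(n^3 - 5*n^2 + 6*n) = n*(n - 2)*(n^2 - 5*n + 6) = n*(n - 2)^2*(n - 3)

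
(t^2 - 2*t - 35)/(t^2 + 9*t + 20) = (t - 7)/(t + 4)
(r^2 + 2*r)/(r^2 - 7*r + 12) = r*(r + 2)/(r^2 - 7*r + 12)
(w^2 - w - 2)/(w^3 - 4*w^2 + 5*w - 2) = (w + 1)/(w^2 - 2*w + 1)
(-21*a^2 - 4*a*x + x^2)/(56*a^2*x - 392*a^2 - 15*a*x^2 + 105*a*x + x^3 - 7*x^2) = (3*a + x)/(-8*a*x + 56*a + x^2 - 7*x)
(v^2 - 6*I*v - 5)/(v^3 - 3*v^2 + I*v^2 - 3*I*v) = (v^2 - 6*I*v - 5)/(v*(v^2 + v*(-3 + I) - 3*I))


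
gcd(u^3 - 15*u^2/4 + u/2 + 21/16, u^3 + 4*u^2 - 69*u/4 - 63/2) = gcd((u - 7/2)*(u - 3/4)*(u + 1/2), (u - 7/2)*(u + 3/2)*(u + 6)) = u - 7/2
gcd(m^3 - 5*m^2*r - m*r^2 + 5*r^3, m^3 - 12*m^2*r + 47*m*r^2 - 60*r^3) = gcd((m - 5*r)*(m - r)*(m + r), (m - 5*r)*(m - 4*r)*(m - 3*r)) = -m + 5*r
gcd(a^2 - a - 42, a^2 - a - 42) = a^2 - a - 42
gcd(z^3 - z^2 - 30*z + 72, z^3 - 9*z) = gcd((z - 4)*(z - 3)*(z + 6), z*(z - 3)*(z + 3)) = z - 3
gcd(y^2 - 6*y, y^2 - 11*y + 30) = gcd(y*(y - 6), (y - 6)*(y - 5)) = y - 6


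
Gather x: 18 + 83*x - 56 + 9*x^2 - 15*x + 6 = 9*x^2 + 68*x - 32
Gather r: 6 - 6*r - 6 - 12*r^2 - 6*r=-12*r^2 - 12*r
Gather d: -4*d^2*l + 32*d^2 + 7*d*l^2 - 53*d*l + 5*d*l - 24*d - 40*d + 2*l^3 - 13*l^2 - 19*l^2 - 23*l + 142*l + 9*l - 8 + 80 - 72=d^2*(32 - 4*l) + d*(7*l^2 - 48*l - 64) + 2*l^3 - 32*l^2 + 128*l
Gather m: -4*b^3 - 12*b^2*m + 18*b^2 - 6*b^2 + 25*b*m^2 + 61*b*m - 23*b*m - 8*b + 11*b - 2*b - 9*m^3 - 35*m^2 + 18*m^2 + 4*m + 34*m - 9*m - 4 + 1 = -4*b^3 + 12*b^2 + b - 9*m^3 + m^2*(25*b - 17) + m*(-12*b^2 + 38*b + 29) - 3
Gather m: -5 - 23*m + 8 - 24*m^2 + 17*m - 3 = -24*m^2 - 6*m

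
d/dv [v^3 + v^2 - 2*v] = 3*v^2 + 2*v - 2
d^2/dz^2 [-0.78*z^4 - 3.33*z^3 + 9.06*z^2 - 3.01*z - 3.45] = -9.36*z^2 - 19.98*z + 18.12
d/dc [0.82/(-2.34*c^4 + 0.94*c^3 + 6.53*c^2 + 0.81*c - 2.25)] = (7.6752*c^3 - 2.3124*c^2 - 10.7092*c - 0.6642)/(-2.34*c^4 + 0.94*c^3 + 6.53*c^2 + 0.81*c - 2.25)^2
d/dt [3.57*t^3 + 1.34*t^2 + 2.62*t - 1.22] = 10.71*t^2 + 2.68*t + 2.62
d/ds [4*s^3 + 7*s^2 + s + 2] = 12*s^2 + 14*s + 1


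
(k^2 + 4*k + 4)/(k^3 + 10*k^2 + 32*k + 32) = (k + 2)/(k^2 + 8*k + 16)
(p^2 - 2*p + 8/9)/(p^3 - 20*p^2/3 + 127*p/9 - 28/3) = (3*p - 2)/(3*p^2 - 16*p + 21)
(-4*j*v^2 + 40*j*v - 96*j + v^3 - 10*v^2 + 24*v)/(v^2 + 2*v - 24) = (-4*j*v + 24*j + v^2 - 6*v)/(v + 6)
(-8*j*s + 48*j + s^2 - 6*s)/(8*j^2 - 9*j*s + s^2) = (s - 6)/(-j + s)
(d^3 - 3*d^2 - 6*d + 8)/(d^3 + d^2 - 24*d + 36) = (d^3 - 3*d^2 - 6*d + 8)/(d^3 + d^2 - 24*d + 36)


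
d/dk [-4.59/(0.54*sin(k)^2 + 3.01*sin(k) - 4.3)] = (4.9572*sin(k) + 13.8159)*cos(k)/(0.54*sin(k)^2 + 3.01*sin(k) - 4.3)^2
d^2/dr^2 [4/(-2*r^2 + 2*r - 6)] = 4*(r^2 - r - (2*r - 1)^2 + 3)/(r^2 - r + 3)^3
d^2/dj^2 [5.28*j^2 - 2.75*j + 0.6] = 10.5600000000000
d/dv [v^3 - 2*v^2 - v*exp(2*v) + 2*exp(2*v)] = 3*v^2 - 2*v*exp(2*v) - 4*v + 3*exp(2*v)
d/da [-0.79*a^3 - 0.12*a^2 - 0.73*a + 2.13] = -2.37*a^2 - 0.24*a - 0.73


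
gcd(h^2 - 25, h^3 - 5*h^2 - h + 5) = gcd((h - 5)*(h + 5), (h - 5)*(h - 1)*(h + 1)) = h - 5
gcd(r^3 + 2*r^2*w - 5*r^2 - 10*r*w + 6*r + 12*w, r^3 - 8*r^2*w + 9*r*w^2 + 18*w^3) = 1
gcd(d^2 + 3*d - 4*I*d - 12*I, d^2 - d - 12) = d + 3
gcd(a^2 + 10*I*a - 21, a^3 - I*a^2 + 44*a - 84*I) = a + 7*I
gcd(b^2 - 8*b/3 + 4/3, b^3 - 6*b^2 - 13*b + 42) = b - 2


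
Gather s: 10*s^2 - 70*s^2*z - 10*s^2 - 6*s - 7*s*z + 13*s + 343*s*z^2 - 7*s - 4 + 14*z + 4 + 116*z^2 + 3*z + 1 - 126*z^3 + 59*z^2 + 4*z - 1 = -70*s^2*z + s*(343*z^2 - 7*z) - 126*z^3 + 175*z^2 + 21*z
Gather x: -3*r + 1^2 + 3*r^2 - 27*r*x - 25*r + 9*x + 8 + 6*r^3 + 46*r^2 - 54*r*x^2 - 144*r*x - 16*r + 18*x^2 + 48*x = 6*r^3 + 49*r^2 - 44*r + x^2*(18 - 54*r) + x*(57 - 171*r) + 9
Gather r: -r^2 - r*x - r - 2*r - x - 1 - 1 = -r^2 + r*(-x - 3) - x - 2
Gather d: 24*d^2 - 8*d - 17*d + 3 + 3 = 24*d^2 - 25*d + 6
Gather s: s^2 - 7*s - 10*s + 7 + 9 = s^2 - 17*s + 16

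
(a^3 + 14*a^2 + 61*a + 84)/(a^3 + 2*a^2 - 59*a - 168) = (a + 4)/(a - 8)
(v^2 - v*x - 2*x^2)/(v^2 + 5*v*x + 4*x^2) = (v - 2*x)/(v + 4*x)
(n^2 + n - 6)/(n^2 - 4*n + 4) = (n + 3)/(n - 2)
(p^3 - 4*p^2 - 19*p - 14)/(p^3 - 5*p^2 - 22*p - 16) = (p - 7)/(p - 8)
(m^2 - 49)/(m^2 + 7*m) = (m - 7)/m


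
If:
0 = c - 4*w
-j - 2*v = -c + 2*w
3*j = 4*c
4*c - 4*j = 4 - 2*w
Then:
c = -24/5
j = -32/5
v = 2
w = -6/5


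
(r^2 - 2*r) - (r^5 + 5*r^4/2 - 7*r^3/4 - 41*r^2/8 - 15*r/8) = -r^5 - 5*r^4/2 + 7*r^3/4 + 49*r^2/8 - r/8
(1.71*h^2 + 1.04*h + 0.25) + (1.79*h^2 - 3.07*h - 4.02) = 3.5*h^2 - 2.03*h - 3.77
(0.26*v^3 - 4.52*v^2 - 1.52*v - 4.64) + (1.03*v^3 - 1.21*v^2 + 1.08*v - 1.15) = 1.29*v^3 - 5.73*v^2 - 0.44*v - 5.79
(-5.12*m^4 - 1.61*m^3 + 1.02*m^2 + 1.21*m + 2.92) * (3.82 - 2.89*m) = 14.7968*m^5 - 14.9055*m^4 - 9.098*m^3 + 0.3995*m^2 - 3.8166*m + 11.1544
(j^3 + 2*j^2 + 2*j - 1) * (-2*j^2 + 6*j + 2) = -2*j^5 + 2*j^4 + 10*j^3 + 18*j^2 - 2*j - 2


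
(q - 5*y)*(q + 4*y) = q^2 - q*y - 20*y^2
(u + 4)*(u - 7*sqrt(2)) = u^2 - 7*sqrt(2)*u + 4*u - 28*sqrt(2)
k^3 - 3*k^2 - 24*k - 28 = (k - 7)*(k + 2)^2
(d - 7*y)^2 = d^2 - 14*d*y + 49*y^2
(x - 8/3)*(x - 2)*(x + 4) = x^3 - 2*x^2/3 - 40*x/3 + 64/3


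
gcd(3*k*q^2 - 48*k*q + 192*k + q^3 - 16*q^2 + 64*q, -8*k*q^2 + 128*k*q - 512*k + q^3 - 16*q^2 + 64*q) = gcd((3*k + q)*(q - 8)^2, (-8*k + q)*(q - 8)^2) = q^2 - 16*q + 64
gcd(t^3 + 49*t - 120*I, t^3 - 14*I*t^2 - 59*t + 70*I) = t - 5*I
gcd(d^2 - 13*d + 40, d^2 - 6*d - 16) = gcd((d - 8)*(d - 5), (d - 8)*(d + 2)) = d - 8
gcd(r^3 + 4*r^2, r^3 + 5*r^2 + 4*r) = r^2 + 4*r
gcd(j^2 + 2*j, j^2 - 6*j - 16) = j + 2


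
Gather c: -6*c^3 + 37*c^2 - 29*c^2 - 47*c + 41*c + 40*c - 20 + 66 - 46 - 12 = -6*c^3 + 8*c^2 + 34*c - 12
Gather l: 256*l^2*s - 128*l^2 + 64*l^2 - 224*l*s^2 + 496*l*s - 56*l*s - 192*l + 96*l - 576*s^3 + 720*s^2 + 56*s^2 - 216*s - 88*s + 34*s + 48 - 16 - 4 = l^2*(256*s - 64) + l*(-224*s^2 + 440*s - 96) - 576*s^3 + 776*s^2 - 270*s + 28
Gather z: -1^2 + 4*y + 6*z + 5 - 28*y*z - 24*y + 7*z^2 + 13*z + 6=-20*y + 7*z^2 + z*(19 - 28*y) + 10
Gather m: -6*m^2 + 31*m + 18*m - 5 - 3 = -6*m^2 + 49*m - 8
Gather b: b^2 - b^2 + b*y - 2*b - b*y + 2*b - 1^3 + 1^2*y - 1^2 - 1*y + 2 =0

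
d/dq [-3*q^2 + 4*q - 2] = 4 - 6*q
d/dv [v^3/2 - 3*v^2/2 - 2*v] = 3*v^2/2 - 3*v - 2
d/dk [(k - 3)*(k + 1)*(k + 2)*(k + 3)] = 4*k^3 + 9*k^2 - 14*k - 27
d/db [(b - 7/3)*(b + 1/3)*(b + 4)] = 3*b^2 + 4*b - 79/9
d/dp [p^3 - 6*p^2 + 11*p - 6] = 3*p^2 - 12*p + 11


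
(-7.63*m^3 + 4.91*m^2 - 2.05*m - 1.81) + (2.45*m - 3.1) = -7.63*m^3 + 4.91*m^2 + 0.4*m - 4.91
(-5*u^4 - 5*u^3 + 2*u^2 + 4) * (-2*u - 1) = 10*u^5 + 15*u^4 + u^3 - 2*u^2 - 8*u - 4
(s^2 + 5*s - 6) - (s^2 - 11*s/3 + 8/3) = 26*s/3 - 26/3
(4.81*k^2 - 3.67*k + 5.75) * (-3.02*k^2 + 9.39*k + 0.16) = -14.5262*k^4 + 56.2493*k^3 - 51.0567*k^2 + 53.4053*k + 0.92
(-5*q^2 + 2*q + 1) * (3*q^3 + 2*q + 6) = -15*q^5 + 6*q^4 - 7*q^3 - 26*q^2 + 14*q + 6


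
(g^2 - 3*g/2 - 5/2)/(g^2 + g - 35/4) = 2*(g + 1)/(2*g + 7)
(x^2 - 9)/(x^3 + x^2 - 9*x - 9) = 1/(x + 1)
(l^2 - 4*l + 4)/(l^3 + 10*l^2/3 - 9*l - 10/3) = 3*(l - 2)/(3*l^2 + 16*l + 5)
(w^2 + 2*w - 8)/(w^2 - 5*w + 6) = (w + 4)/(w - 3)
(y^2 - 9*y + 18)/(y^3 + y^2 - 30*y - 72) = (y - 3)/(y^2 + 7*y + 12)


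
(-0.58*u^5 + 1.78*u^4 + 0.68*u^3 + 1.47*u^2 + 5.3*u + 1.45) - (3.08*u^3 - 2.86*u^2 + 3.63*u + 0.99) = -0.58*u^5 + 1.78*u^4 - 2.4*u^3 + 4.33*u^2 + 1.67*u + 0.46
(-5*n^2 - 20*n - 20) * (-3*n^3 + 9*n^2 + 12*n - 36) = 15*n^5 + 15*n^4 - 180*n^3 - 240*n^2 + 480*n + 720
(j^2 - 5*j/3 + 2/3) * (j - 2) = j^3 - 11*j^2/3 + 4*j - 4/3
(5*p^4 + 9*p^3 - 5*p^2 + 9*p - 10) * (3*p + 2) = 15*p^5 + 37*p^4 + 3*p^3 + 17*p^2 - 12*p - 20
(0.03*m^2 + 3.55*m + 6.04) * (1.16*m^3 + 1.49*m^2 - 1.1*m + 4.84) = 0.0348*m^5 + 4.1627*m^4 + 12.2629*m^3 + 5.2398*m^2 + 10.538*m + 29.2336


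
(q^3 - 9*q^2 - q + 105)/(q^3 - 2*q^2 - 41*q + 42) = (q^2 - 2*q - 15)/(q^2 + 5*q - 6)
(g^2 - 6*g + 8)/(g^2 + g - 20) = (g - 2)/(g + 5)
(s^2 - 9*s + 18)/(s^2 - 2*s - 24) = (s - 3)/(s + 4)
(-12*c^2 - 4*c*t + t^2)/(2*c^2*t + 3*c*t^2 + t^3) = (-6*c + t)/(t*(c + t))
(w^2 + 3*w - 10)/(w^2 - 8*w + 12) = (w + 5)/(w - 6)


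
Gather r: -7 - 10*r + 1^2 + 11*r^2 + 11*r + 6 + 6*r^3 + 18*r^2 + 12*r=6*r^3 + 29*r^2 + 13*r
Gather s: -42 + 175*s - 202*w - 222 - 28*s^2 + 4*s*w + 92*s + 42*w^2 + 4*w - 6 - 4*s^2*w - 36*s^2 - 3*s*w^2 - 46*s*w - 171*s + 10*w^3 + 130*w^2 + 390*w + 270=s^2*(-4*w - 64) + s*(-3*w^2 - 42*w + 96) + 10*w^3 + 172*w^2 + 192*w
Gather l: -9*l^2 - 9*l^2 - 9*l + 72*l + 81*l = -18*l^2 + 144*l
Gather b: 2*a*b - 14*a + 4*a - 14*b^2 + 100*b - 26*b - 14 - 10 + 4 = -10*a - 14*b^2 + b*(2*a + 74) - 20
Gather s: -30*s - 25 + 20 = -30*s - 5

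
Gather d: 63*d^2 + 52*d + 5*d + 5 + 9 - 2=63*d^2 + 57*d + 12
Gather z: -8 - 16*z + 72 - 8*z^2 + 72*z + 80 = -8*z^2 + 56*z + 144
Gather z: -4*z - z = -5*z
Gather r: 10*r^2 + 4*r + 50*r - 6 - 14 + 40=10*r^2 + 54*r + 20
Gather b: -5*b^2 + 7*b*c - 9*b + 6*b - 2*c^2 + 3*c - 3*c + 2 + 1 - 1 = -5*b^2 + b*(7*c - 3) - 2*c^2 + 2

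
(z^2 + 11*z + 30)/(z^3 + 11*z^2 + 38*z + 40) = (z + 6)/(z^2 + 6*z + 8)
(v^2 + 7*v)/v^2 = (v + 7)/v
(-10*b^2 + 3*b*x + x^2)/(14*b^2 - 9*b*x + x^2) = (5*b + x)/(-7*b + x)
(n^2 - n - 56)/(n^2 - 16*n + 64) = (n + 7)/(n - 8)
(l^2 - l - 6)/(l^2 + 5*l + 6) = (l - 3)/(l + 3)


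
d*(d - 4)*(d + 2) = d^3 - 2*d^2 - 8*d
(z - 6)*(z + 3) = z^2 - 3*z - 18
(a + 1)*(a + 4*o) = a^2 + 4*a*o + a + 4*o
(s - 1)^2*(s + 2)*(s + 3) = s^4 + 3*s^3 - 3*s^2 - 7*s + 6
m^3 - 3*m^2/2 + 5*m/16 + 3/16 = (m - 1)*(m - 3/4)*(m + 1/4)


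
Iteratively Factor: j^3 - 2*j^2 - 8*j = (j + 2)*(j^2 - 4*j) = (j - 4)*(j + 2)*(j)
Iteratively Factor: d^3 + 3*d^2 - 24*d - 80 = (d + 4)*(d^2 - d - 20) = (d + 4)^2*(d - 5)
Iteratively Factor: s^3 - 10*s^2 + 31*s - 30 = (s - 5)*(s^2 - 5*s + 6) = (s - 5)*(s - 2)*(s - 3)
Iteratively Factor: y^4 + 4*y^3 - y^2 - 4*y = (y + 4)*(y^3 - y) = (y - 1)*(y + 4)*(y^2 + y) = (y - 1)*(y + 1)*(y + 4)*(y)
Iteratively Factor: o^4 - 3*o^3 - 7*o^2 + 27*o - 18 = (o - 3)*(o^3 - 7*o + 6) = (o - 3)*(o + 3)*(o^2 - 3*o + 2) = (o - 3)*(o - 1)*(o + 3)*(o - 2)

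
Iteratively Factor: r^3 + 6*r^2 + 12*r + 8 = (r + 2)*(r^2 + 4*r + 4) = (r + 2)^2*(r + 2)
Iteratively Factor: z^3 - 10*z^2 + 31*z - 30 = (z - 5)*(z^2 - 5*z + 6) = (z - 5)*(z - 3)*(z - 2)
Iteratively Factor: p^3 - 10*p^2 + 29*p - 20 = (p - 1)*(p^2 - 9*p + 20) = (p - 4)*(p - 1)*(p - 5)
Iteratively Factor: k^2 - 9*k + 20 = (k - 4)*(k - 5)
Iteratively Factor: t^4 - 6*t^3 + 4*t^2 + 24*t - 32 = (t - 2)*(t^3 - 4*t^2 - 4*t + 16) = (t - 2)*(t + 2)*(t^2 - 6*t + 8) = (t - 2)^2*(t + 2)*(t - 4)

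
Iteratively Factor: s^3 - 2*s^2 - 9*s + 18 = (s + 3)*(s^2 - 5*s + 6) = (s - 2)*(s + 3)*(s - 3)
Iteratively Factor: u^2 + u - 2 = (u - 1)*(u + 2)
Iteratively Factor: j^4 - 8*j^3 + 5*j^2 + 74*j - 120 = (j - 2)*(j^3 - 6*j^2 - 7*j + 60) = (j - 4)*(j - 2)*(j^2 - 2*j - 15) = (j - 4)*(j - 2)*(j + 3)*(j - 5)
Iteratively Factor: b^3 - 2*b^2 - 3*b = (b - 3)*(b^2 + b) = (b - 3)*(b + 1)*(b)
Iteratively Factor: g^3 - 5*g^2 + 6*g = (g - 2)*(g^2 - 3*g) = g*(g - 2)*(g - 3)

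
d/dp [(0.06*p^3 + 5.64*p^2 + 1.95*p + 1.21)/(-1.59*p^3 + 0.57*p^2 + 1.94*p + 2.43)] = (9.0018*p^4 + 6.4338*p^3 + 16.0392*p^2 + 26.031*p + 2.3911)/(2.5281*p^6 - 1.8126*p^5 - 5.8443*p^4 - 5.5158*p^3 + 6.5338*p^2 + 9.4284*p + 5.9049)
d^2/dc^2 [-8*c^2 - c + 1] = -16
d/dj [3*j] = 3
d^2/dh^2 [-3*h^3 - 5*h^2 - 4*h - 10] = -18*h - 10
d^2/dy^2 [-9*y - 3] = 0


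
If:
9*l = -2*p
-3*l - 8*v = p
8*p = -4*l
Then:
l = 0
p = 0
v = 0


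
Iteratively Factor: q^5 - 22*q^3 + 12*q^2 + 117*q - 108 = (q + 3)*(q^4 - 3*q^3 - 13*q^2 + 51*q - 36) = (q - 3)*(q + 3)*(q^3 - 13*q + 12) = (q - 3)^2*(q + 3)*(q^2 + 3*q - 4) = (q - 3)^2*(q + 3)*(q + 4)*(q - 1)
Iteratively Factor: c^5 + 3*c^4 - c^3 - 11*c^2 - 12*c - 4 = (c + 1)*(c^4 + 2*c^3 - 3*c^2 - 8*c - 4) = (c + 1)^2*(c^3 + c^2 - 4*c - 4) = (c + 1)^3*(c^2 - 4) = (c - 2)*(c + 1)^3*(c + 2)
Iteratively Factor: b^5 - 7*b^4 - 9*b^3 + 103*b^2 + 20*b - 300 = (b + 2)*(b^4 - 9*b^3 + 9*b^2 + 85*b - 150) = (b + 2)*(b + 3)*(b^3 - 12*b^2 + 45*b - 50) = (b - 5)*(b + 2)*(b + 3)*(b^2 - 7*b + 10) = (b - 5)^2*(b + 2)*(b + 3)*(b - 2)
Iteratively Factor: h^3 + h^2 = (h)*(h^2 + h) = h^2*(h + 1)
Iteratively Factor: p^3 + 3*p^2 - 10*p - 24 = (p - 3)*(p^2 + 6*p + 8) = (p - 3)*(p + 4)*(p + 2)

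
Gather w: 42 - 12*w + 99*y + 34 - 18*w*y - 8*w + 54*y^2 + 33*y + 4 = w*(-18*y - 20) + 54*y^2 + 132*y + 80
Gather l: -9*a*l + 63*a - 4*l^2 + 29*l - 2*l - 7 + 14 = 63*a - 4*l^2 + l*(27 - 9*a) + 7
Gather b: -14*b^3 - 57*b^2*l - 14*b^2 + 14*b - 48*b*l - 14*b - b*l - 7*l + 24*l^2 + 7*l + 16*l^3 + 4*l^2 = -14*b^3 + b^2*(-57*l - 14) - 49*b*l + 16*l^3 + 28*l^2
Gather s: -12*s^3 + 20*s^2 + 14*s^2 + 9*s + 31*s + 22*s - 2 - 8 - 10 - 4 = -12*s^3 + 34*s^2 + 62*s - 24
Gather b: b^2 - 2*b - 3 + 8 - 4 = b^2 - 2*b + 1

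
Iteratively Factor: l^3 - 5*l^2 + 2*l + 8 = (l - 4)*(l^2 - l - 2) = (l - 4)*(l + 1)*(l - 2)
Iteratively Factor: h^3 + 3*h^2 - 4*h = (h + 4)*(h^2 - h) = (h - 1)*(h + 4)*(h)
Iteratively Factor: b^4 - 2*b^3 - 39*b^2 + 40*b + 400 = (b + 4)*(b^3 - 6*b^2 - 15*b + 100) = (b - 5)*(b + 4)*(b^2 - b - 20) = (b - 5)*(b + 4)^2*(b - 5)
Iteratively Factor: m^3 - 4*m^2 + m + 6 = (m + 1)*(m^2 - 5*m + 6) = (m - 2)*(m + 1)*(m - 3)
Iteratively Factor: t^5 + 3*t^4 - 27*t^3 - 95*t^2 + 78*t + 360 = (t - 5)*(t^4 + 8*t^3 + 13*t^2 - 30*t - 72) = (t - 5)*(t - 2)*(t^3 + 10*t^2 + 33*t + 36) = (t - 5)*(t - 2)*(t + 3)*(t^2 + 7*t + 12) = (t - 5)*(t - 2)*(t + 3)^2*(t + 4)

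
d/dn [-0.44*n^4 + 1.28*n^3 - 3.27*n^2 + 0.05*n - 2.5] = -1.76*n^3 + 3.84*n^2 - 6.54*n + 0.05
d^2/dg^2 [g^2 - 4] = 2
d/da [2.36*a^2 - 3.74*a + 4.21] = 4.72*a - 3.74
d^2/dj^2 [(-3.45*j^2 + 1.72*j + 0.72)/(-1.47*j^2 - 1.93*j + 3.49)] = (-27.009486*j^3 + 96.862122*j^2 - 65.200968*j + 48.120394)/(3.176523*j^6 + 12.511611*j^5 - 6.197814*j^4 - 52.219817*j^3 + 14.714538*j^2 + 70.522779*j - 42.508549)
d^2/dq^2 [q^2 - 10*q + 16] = 2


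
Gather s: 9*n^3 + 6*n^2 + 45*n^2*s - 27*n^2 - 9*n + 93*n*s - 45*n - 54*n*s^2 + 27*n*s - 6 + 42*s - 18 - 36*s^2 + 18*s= 9*n^3 - 21*n^2 - 54*n + s^2*(-54*n - 36) + s*(45*n^2 + 120*n + 60) - 24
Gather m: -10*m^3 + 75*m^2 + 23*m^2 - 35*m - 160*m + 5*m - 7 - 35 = -10*m^3 + 98*m^2 - 190*m - 42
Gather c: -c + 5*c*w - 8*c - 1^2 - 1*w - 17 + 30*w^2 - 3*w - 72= c*(5*w - 9) + 30*w^2 - 4*w - 90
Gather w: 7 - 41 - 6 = -40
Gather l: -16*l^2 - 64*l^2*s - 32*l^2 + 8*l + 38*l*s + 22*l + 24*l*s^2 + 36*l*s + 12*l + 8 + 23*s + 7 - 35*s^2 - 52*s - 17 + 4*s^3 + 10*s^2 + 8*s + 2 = l^2*(-64*s - 48) + l*(24*s^2 + 74*s + 42) + 4*s^3 - 25*s^2 - 21*s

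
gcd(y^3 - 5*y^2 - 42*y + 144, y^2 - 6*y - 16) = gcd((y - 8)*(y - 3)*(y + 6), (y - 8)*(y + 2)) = y - 8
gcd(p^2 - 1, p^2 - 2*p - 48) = 1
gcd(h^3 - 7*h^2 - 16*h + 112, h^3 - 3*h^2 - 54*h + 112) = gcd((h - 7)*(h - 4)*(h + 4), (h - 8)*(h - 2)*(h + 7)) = 1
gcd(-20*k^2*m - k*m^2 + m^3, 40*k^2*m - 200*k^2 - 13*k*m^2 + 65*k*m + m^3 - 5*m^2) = 5*k - m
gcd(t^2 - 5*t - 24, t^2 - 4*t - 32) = t - 8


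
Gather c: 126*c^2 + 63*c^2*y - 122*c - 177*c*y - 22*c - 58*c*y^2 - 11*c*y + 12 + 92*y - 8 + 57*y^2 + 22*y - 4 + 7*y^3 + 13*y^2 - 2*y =c^2*(63*y + 126) + c*(-58*y^2 - 188*y - 144) + 7*y^3 + 70*y^2 + 112*y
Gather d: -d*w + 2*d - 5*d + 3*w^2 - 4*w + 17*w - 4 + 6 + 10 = d*(-w - 3) + 3*w^2 + 13*w + 12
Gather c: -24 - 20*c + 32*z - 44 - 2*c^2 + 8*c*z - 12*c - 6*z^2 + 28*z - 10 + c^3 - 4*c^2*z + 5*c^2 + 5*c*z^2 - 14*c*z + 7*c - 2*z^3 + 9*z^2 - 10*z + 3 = c^3 + c^2*(3 - 4*z) + c*(5*z^2 - 6*z - 25) - 2*z^3 + 3*z^2 + 50*z - 75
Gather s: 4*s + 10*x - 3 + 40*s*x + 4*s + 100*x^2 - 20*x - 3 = s*(40*x + 8) + 100*x^2 - 10*x - 6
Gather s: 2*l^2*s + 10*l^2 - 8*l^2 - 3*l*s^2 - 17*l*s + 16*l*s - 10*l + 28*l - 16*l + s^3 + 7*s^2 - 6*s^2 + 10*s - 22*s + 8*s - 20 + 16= 2*l^2 + 2*l + s^3 + s^2*(1 - 3*l) + s*(2*l^2 - l - 4) - 4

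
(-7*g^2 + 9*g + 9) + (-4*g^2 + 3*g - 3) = -11*g^2 + 12*g + 6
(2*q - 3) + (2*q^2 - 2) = 2*q^2 + 2*q - 5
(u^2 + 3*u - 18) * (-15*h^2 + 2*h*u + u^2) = -15*h^2*u^2 - 45*h^2*u + 270*h^2 + 2*h*u^3 + 6*h*u^2 - 36*h*u + u^4 + 3*u^3 - 18*u^2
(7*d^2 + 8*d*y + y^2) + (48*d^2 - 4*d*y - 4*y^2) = 55*d^2 + 4*d*y - 3*y^2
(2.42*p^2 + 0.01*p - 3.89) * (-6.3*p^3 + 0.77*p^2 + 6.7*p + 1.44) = -15.246*p^5 + 1.8004*p^4 + 40.7287*p^3 + 0.5565*p^2 - 26.0486*p - 5.6016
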